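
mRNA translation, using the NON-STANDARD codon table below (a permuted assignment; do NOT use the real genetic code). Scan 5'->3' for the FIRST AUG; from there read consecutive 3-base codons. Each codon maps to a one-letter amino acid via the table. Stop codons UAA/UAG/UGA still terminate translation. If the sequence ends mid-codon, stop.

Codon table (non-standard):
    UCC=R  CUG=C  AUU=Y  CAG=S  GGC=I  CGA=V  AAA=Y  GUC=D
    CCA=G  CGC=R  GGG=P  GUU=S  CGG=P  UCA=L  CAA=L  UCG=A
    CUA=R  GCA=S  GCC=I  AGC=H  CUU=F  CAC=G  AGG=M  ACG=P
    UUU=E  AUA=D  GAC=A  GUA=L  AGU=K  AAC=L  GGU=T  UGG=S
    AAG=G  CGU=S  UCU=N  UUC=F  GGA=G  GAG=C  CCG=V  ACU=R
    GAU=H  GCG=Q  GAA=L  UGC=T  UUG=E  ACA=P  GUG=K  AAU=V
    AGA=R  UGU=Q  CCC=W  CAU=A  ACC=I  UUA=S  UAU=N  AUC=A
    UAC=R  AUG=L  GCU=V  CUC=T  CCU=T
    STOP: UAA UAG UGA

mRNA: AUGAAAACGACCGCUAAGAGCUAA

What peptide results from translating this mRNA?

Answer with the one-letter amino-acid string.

Answer: LYPIVGH

Derivation:
start AUG at pos 0
pos 0: AUG -> L; peptide=L
pos 3: AAA -> Y; peptide=LY
pos 6: ACG -> P; peptide=LYP
pos 9: ACC -> I; peptide=LYPI
pos 12: GCU -> V; peptide=LYPIV
pos 15: AAG -> G; peptide=LYPIVG
pos 18: AGC -> H; peptide=LYPIVGH
pos 21: UAA -> STOP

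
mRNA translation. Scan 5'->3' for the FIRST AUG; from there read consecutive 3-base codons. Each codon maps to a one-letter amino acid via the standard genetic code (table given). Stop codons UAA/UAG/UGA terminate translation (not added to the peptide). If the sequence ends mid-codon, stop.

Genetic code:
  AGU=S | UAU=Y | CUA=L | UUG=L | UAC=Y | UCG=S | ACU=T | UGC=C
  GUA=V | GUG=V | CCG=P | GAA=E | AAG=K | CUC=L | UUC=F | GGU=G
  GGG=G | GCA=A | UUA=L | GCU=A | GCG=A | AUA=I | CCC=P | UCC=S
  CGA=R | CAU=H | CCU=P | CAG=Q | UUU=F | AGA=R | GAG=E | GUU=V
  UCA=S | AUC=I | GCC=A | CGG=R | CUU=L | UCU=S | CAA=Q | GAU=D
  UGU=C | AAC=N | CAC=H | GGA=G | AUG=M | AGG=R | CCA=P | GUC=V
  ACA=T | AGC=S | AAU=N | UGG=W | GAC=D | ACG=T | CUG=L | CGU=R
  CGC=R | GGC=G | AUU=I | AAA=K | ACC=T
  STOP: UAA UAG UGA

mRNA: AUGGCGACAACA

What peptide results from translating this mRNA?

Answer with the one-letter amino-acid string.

start AUG at pos 0
pos 0: AUG -> M; peptide=M
pos 3: GCG -> A; peptide=MA
pos 6: ACA -> T; peptide=MAT
pos 9: ACA -> T; peptide=MATT
pos 12: only 0 nt remain (<3), stop (end of mRNA)

Answer: MATT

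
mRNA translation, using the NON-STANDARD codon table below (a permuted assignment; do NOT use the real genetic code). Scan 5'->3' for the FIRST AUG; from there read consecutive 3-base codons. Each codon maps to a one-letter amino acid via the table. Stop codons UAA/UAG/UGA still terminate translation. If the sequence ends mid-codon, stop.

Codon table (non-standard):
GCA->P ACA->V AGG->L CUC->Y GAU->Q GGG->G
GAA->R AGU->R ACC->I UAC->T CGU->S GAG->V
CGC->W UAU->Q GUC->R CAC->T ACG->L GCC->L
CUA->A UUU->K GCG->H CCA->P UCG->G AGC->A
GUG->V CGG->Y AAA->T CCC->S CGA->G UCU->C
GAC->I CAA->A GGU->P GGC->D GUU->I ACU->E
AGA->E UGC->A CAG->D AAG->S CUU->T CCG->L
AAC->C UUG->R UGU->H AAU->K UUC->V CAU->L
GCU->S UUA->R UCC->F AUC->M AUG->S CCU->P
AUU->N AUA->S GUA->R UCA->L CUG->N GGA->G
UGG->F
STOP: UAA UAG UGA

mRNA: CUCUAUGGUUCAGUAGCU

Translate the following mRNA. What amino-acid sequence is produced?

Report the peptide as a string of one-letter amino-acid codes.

start AUG at pos 4
pos 4: AUG -> S; peptide=S
pos 7: GUU -> I; peptide=SI
pos 10: CAG -> D; peptide=SID
pos 13: UAG -> STOP

Answer: SID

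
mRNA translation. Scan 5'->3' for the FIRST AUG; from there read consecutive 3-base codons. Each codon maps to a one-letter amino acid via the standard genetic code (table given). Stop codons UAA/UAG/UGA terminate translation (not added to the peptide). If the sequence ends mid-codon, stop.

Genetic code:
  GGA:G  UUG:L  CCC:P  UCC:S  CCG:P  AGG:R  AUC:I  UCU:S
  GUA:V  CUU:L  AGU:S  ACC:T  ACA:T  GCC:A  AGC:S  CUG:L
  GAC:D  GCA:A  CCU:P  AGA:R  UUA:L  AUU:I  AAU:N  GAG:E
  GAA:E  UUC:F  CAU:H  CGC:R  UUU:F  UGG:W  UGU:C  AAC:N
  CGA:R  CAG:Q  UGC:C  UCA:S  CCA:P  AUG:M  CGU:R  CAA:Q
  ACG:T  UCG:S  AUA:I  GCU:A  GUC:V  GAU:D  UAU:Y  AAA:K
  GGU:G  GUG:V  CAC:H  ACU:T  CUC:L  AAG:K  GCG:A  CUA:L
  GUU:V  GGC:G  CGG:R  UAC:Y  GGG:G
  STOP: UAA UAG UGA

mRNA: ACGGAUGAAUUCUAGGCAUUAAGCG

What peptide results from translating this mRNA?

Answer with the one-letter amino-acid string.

Answer: MNSRH

Derivation:
start AUG at pos 4
pos 4: AUG -> M; peptide=M
pos 7: AAU -> N; peptide=MN
pos 10: UCU -> S; peptide=MNS
pos 13: AGG -> R; peptide=MNSR
pos 16: CAU -> H; peptide=MNSRH
pos 19: UAA -> STOP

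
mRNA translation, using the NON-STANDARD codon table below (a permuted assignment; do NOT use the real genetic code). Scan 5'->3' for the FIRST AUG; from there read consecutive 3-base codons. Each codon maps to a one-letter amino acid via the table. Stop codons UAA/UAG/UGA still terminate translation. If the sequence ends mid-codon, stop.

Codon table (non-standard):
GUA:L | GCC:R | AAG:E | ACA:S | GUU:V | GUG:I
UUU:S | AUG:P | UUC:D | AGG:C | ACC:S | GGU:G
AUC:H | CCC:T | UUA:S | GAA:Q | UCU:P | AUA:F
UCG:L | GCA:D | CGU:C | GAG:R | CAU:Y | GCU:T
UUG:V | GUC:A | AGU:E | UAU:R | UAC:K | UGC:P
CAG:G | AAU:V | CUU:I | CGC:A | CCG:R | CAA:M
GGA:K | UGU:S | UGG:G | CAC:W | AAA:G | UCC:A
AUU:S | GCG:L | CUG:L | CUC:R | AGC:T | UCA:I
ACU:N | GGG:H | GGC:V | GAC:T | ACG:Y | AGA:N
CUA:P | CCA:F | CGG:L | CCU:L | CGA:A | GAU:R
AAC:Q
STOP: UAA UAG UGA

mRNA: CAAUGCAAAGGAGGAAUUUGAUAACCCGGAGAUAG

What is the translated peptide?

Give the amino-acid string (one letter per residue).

start AUG at pos 2
pos 2: AUG -> P; peptide=P
pos 5: CAA -> M; peptide=PM
pos 8: AGG -> C; peptide=PMC
pos 11: AGG -> C; peptide=PMCC
pos 14: AAU -> V; peptide=PMCCV
pos 17: UUG -> V; peptide=PMCCVV
pos 20: AUA -> F; peptide=PMCCVVF
pos 23: ACC -> S; peptide=PMCCVVFS
pos 26: CGG -> L; peptide=PMCCVVFSL
pos 29: AGA -> N; peptide=PMCCVVFSLN
pos 32: UAG -> STOP

Answer: PMCCVVFSLN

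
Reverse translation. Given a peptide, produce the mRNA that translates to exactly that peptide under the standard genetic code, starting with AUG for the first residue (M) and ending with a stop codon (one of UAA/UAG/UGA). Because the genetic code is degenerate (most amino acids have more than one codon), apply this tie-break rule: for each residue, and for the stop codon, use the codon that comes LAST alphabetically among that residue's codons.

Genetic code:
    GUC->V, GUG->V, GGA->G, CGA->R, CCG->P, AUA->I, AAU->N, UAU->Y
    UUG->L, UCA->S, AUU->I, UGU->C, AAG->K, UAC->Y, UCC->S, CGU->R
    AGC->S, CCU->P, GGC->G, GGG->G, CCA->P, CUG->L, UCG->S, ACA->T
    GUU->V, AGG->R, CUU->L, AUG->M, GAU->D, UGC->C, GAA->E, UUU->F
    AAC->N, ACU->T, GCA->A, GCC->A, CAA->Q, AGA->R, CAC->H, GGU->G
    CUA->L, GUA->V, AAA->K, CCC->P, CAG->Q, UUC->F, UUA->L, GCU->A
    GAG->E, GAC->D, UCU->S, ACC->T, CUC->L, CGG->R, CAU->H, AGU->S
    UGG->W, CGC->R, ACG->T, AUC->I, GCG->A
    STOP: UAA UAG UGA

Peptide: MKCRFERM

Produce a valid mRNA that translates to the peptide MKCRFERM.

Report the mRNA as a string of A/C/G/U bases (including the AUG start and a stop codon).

residue 1: M -> AUG (start codon)
residue 2: K codons sorted = AAA,AAG -> pick last = AAG
residue 3: C codons sorted = UGC,UGU -> pick last = UGU
residue 4: R codons sorted = AGA,AGG,CGA,CGC,CGG,CGU -> pick last = CGU
residue 5: F codons sorted = UUC,UUU -> pick last = UUU
residue 6: E codons sorted = GAA,GAG -> pick last = GAG
residue 7: R codons sorted = AGA,AGG,CGA,CGC,CGG,CGU -> pick last = CGU
residue 8: M -> AUG (only codon)
terminator: stop codons sorted = UAA,UAG,UGA -> pick last = UGA

Answer: mRNA: AUGAAGUGUCGUUUUGAGCGUAUGUGA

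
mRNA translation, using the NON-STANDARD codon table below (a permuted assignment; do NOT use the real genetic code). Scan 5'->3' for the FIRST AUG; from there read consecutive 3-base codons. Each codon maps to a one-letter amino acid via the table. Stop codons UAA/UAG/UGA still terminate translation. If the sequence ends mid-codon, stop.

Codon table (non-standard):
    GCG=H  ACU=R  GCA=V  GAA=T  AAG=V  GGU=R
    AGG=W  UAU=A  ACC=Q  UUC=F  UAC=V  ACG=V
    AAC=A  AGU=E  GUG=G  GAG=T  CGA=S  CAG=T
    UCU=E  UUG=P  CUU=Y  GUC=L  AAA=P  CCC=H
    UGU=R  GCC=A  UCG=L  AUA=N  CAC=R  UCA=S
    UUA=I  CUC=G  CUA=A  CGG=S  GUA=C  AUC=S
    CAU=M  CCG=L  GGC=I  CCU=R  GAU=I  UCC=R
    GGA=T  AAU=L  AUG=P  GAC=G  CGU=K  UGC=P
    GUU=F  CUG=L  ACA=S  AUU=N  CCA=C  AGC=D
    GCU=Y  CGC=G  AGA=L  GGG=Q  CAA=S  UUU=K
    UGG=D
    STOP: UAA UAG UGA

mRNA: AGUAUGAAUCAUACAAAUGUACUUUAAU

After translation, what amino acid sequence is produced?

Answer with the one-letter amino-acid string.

Answer: PLMSLCY

Derivation:
start AUG at pos 3
pos 3: AUG -> P; peptide=P
pos 6: AAU -> L; peptide=PL
pos 9: CAU -> M; peptide=PLM
pos 12: ACA -> S; peptide=PLMS
pos 15: AAU -> L; peptide=PLMSL
pos 18: GUA -> C; peptide=PLMSLC
pos 21: CUU -> Y; peptide=PLMSLCY
pos 24: UAA -> STOP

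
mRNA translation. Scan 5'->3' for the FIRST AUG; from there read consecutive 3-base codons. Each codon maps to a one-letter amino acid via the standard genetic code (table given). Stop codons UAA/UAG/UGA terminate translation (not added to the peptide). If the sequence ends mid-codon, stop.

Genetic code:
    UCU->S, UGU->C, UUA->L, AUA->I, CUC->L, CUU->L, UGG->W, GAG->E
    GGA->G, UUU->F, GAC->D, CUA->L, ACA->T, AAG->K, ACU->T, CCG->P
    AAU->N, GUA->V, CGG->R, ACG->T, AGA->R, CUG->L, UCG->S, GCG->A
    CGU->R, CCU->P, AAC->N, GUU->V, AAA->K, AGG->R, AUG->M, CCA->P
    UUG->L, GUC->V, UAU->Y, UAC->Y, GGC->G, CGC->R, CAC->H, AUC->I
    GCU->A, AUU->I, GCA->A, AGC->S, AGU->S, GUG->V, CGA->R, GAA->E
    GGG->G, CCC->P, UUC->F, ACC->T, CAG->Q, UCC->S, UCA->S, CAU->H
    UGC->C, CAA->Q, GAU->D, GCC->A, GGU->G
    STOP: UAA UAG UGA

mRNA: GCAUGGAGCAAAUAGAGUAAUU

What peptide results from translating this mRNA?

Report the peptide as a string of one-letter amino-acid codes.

Answer: MEQIE

Derivation:
start AUG at pos 2
pos 2: AUG -> M; peptide=M
pos 5: GAG -> E; peptide=ME
pos 8: CAA -> Q; peptide=MEQ
pos 11: AUA -> I; peptide=MEQI
pos 14: GAG -> E; peptide=MEQIE
pos 17: UAA -> STOP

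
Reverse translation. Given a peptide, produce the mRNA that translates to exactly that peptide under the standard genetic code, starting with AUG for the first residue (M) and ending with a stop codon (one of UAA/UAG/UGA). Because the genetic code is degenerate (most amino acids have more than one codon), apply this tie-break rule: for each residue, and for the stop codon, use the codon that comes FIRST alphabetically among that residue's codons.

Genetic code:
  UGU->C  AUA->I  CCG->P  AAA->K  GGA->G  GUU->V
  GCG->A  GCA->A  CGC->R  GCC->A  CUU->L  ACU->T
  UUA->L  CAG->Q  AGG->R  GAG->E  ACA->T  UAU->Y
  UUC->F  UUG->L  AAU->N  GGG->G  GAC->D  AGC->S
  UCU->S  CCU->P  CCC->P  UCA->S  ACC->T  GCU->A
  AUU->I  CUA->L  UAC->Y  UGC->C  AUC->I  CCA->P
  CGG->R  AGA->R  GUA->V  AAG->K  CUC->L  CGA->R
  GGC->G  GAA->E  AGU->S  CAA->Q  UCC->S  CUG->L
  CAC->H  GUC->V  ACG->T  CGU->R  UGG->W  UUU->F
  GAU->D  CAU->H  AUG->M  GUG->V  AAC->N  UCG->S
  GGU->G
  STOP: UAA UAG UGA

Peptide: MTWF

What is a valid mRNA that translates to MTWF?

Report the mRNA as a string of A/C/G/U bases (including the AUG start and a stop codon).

residue 1: M -> AUG (start codon)
residue 2: T codons sorted = ACA,ACC,ACG,ACU -> pick first = ACA
residue 3: W -> UGG (only codon)
residue 4: F codons sorted = UUC,UUU -> pick first = UUC
terminator: stop codons sorted = UAA,UAG,UGA -> pick first = UAA

Answer: mRNA: AUGACAUGGUUCUAA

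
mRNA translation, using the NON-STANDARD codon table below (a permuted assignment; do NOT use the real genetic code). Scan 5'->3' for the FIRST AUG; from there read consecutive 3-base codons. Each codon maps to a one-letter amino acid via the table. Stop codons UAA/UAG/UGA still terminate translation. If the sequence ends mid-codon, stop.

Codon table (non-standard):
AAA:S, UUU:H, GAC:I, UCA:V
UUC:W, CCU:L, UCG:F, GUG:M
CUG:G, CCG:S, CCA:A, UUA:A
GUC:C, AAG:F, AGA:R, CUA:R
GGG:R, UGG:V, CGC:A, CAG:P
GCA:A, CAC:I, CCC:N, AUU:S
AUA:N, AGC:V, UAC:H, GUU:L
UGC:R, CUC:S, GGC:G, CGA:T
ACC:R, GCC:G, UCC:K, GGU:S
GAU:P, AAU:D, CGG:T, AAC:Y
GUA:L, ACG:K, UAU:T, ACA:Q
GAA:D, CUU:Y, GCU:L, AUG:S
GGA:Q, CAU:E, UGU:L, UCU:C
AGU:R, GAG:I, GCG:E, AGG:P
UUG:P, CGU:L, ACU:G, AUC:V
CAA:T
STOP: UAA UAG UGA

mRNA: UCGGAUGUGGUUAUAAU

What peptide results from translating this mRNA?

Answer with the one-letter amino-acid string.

start AUG at pos 4
pos 4: AUG -> S; peptide=S
pos 7: UGG -> V; peptide=SV
pos 10: UUA -> A; peptide=SVA
pos 13: UAA -> STOP

Answer: SVA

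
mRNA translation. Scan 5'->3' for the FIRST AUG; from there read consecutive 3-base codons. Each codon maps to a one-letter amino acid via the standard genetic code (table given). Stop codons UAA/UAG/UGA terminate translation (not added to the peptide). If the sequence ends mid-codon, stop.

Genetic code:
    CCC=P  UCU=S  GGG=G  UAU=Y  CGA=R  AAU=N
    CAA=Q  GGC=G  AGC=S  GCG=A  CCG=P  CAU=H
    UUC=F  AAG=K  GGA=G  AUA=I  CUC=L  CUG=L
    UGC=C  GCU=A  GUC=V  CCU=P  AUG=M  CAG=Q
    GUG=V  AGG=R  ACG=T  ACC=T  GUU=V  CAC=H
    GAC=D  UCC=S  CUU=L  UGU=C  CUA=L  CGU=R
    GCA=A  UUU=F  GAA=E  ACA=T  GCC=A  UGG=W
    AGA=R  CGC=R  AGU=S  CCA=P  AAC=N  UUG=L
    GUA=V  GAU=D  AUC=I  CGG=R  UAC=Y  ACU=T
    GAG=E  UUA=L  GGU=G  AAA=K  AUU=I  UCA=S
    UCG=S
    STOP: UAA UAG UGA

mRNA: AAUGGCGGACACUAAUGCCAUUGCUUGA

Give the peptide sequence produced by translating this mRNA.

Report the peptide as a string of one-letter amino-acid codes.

Answer: MADTNAIA

Derivation:
start AUG at pos 1
pos 1: AUG -> M; peptide=M
pos 4: GCG -> A; peptide=MA
pos 7: GAC -> D; peptide=MAD
pos 10: ACU -> T; peptide=MADT
pos 13: AAU -> N; peptide=MADTN
pos 16: GCC -> A; peptide=MADTNA
pos 19: AUU -> I; peptide=MADTNAI
pos 22: GCU -> A; peptide=MADTNAIA
pos 25: UGA -> STOP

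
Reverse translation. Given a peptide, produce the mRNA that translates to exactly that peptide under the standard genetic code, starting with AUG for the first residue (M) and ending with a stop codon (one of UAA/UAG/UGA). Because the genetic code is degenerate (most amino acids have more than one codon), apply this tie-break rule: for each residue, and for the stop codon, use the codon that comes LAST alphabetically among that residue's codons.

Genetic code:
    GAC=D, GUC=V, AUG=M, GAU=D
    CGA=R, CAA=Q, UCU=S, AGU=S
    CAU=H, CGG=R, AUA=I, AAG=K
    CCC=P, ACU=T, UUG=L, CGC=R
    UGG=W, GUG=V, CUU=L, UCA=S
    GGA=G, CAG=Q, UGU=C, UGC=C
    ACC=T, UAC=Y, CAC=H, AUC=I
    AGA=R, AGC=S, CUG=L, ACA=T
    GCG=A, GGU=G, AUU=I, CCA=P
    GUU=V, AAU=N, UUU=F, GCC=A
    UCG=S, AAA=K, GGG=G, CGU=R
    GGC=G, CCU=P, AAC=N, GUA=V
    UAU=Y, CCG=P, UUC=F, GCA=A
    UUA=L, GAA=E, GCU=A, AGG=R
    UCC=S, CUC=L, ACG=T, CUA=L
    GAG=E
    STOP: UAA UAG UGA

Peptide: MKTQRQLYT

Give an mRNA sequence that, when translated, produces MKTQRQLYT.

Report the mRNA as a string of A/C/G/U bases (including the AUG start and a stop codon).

residue 1: M -> AUG (start codon)
residue 2: K codons sorted = AAA,AAG -> pick last = AAG
residue 3: T codons sorted = ACA,ACC,ACG,ACU -> pick last = ACU
residue 4: Q codons sorted = CAA,CAG -> pick last = CAG
residue 5: R codons sorted = AGA,AGG,CGA,CGC,CGG,CGU -> pick last = CGU
residue 6: Q codons sorted = CAA,CAG -> pick last = CAG
residue 7: L codons sorted = CUA,CUC,CUG,CUU,UUA,UUG -> pick last = UUG
residue 8: Y codons sorted = UAC,UAU -> pick last = UAU
residue 9: T codons sorted = ACA,ACC,ACG,ACU -> pick last = ACU
terminator: stop codons sorted = UAA,UAG,UGA -> pick last = UGA

Answer: mRNA: AUGAAGACUCAGCGUCAGUUGUAUACUUGA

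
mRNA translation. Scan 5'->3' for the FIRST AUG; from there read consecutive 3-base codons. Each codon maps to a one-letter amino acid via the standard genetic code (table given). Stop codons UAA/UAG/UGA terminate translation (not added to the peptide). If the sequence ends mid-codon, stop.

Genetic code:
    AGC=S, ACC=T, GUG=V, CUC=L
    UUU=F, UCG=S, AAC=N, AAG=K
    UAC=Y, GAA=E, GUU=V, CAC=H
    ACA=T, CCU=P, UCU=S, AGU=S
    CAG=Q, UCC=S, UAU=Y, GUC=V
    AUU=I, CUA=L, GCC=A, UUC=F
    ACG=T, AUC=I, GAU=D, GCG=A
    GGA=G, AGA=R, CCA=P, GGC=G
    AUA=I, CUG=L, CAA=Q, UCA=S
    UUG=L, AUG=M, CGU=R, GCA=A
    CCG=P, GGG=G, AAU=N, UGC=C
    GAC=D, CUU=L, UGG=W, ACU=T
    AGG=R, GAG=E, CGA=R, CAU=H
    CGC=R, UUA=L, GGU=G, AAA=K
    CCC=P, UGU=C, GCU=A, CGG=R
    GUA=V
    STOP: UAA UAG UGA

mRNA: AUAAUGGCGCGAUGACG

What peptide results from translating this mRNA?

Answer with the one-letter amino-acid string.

start AUG at pos 3
pos 3: AUG -> M; peptide=M
pos 6: GCG -> A; peptide=MA
pos 9: CGA -> R; peptide=MAR
pos 12: UGA -> STOP

Answer: MAR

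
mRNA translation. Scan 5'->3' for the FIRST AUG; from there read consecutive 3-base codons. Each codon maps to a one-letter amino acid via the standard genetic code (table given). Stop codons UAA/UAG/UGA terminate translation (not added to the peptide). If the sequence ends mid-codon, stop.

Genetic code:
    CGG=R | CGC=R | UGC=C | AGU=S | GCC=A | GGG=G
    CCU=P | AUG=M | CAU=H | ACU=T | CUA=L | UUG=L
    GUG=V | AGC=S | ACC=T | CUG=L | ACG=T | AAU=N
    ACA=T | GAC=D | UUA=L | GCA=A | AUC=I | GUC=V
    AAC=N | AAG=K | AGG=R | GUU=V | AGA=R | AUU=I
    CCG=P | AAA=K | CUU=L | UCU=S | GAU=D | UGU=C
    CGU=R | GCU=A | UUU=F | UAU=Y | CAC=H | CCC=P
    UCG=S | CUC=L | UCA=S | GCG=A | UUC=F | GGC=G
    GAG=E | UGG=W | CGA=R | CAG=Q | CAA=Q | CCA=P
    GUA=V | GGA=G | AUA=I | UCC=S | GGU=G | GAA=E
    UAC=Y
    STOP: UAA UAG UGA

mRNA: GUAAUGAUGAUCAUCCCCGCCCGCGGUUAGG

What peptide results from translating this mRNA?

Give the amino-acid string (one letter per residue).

Answer: MMIIPARG

Derivation:
start AUG at pos 3
pos 3: AUG -> M; peptide=M
pos 6: AUG -> M; peptide=MM
pos 9: AUC -> I; peptide=MMI
pos 12: AUC -> I; peptide=MMII
pos 15: CCC -> P; peptide=MMIIP
pos 18: GCC -> A; peptide=MMIIPA
pos 21: CGC -> R; peptide=MMIIPAR
pos 24: GGU -> G; peptide=MMIIPARG
pos 27: UAG -> STOP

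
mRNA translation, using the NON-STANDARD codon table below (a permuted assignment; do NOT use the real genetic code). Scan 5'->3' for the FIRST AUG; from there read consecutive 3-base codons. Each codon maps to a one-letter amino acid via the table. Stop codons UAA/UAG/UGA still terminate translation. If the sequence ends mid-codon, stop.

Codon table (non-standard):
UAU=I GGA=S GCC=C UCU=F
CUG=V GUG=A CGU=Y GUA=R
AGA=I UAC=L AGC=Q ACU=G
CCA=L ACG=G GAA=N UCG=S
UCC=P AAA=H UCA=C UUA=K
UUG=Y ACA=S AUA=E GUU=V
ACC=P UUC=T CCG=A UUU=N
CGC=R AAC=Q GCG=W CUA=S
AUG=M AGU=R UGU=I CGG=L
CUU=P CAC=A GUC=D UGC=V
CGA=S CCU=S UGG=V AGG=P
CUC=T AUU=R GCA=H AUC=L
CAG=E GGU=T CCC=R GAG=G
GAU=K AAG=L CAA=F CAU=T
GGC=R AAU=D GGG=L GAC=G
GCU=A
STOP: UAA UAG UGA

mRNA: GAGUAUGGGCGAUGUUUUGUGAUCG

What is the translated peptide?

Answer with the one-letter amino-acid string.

Answer: MRKVY

Derivation:
start AUG at pos 4
pos 4: AUG -> M; peptide=M
pos 7: GGC -> R; peptide=MR
pos 10: GAU -> K; peptide=MRK
pos 13: GUU -> V; peptide=MRKV
pos 16: UUG -> Y; peptide=MRKVY
pos 19: UGA -> STOP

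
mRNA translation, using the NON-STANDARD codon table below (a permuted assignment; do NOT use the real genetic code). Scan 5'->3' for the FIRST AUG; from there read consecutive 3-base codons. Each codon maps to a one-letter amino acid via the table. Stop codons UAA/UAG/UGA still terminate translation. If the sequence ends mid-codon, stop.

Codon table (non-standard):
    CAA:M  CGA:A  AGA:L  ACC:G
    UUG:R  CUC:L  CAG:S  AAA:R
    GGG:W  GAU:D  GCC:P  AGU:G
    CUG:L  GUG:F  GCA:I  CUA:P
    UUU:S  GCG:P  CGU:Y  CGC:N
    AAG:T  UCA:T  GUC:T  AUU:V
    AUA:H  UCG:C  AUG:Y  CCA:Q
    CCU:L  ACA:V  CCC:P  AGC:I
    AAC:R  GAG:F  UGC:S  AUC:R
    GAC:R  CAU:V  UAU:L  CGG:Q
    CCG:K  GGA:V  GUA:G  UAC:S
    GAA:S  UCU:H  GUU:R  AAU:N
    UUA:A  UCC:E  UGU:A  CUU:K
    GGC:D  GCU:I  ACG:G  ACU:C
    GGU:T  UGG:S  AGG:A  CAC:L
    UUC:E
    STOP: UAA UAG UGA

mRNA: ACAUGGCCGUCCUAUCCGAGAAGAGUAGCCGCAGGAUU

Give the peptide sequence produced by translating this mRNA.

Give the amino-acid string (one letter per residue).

start AUG at pos 2
pos 2: AUG -> Y; peptide=Y
pos 5: GCC -> P; peptide=YP
pos 8: GUC -> T; peptide=YPT
pos 11: CUA -> P; peptide=YPTP
pos 14: UCC -> E; peptide=YPTPE
pos 17: GAG -> F; peptide=YPTPEF
pos 20: AAG -> T; peptide=YPTPEFT
pos 23: AGU -> G; peptide=YPTPEFTG
pos 26: AGC -> I; peptide=YPTPEFTGI
pos 29: CGC -> N; peptide=YPTPEFTGIN
pos 32: AGG -> A; peptide=YPTPEFTGINA
pos 35: AUU -> V; peptide=YPTPEFTGINAV
pos 38: only 0 nt remain (<3), stop (end of mRNA)

Answer: YPTPEFTGINAV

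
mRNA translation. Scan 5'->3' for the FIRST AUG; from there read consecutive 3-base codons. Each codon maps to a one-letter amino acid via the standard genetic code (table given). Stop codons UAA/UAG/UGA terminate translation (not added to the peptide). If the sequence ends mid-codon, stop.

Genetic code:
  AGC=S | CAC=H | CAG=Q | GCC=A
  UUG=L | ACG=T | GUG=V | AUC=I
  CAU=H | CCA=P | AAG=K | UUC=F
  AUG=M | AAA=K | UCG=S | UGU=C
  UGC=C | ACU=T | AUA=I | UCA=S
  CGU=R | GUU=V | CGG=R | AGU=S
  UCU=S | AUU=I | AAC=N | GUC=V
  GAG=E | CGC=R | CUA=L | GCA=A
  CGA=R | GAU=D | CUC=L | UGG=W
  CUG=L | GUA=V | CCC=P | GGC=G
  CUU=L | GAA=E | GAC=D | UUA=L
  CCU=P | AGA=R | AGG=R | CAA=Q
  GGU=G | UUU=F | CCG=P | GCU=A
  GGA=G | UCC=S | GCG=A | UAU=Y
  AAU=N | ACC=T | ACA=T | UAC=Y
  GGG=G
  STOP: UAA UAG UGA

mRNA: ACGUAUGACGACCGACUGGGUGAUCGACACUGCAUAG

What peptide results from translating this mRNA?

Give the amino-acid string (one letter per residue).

Answer: MTTDWVIDTA

Derivation:
start AUG at pos 4
pos 4: AUG -> M; peptide=M
pos 7: ACG -> T; peptide=MT
pos 10: ACC -> T; peptide=MTT
pos 13: GAC -> D; peptide=MTTD
pos 16: UGG -> W; peptide=MTTDW
pos 19: GUG -> V; peptide=MTTDWV
pos 22: AUC -> I; peptide=MTTDWVI
pos 25: GAC -> D; peptide=MTTDWVID
pos 28: ACU -> T; peptide=MTTDWVIDT
pos 31: GCA -> A; peptide=MTTDWVIDTA
pos 34: UAG -> STOP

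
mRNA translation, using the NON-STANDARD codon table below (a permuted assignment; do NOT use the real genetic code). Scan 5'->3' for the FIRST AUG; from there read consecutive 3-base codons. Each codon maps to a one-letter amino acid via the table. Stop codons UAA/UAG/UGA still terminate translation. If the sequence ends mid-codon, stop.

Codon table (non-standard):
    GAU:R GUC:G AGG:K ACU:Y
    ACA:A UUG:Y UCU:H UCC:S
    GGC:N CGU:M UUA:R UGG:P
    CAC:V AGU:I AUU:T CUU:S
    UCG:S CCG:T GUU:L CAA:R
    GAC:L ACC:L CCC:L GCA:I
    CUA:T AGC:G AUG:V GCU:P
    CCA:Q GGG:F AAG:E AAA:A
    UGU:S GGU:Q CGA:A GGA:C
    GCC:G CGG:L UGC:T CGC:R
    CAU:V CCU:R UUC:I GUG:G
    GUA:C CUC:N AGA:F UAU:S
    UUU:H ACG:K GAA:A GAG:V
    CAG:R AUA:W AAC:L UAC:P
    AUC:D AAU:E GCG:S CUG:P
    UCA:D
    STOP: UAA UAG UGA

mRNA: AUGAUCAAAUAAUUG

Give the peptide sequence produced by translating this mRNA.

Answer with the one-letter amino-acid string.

start AUG at pos 0
pos 0: AUG -> V; peptide=V
pos 3: AUC -> D; peptide=VD
pos 6: AAA -> A; peptide=VDA
pos 9: UAA -> STOP

Answer: VDA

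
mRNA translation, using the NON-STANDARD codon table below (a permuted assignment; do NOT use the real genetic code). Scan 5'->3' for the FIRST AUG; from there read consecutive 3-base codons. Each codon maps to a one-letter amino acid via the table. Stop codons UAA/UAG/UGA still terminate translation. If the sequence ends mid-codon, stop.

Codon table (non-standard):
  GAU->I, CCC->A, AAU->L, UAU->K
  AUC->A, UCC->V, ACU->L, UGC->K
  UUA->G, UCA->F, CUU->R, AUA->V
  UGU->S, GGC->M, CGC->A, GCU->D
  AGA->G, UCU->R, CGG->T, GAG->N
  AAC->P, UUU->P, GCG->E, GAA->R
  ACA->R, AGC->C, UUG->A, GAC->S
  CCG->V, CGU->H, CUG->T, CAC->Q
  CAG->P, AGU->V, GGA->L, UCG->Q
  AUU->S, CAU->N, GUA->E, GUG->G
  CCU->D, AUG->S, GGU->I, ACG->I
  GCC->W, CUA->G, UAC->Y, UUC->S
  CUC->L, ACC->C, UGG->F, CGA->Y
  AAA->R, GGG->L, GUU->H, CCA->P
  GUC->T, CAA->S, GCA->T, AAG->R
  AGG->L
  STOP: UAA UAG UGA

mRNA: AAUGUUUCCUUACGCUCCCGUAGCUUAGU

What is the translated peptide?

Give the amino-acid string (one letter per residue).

start AUG at pos 1
pos 1: AUG -> S; peptide=S
pos 4: UUU -> P; peptide=SP
pos 7: CCU -> D; peptide=SPD
pos 10: UAC -> Y; peptide=SPDY
pos 13: GCU -> D; peptide=SPDYD
pos 16: CCC -> A; peptide=SPDYDA
pos 19: GUA -> E; peptide=SPDYDAE
pos 22: GCU -> D; peptide=SPDYDAED
pos 25: UAG -> STOP

Answer: SPDYDAED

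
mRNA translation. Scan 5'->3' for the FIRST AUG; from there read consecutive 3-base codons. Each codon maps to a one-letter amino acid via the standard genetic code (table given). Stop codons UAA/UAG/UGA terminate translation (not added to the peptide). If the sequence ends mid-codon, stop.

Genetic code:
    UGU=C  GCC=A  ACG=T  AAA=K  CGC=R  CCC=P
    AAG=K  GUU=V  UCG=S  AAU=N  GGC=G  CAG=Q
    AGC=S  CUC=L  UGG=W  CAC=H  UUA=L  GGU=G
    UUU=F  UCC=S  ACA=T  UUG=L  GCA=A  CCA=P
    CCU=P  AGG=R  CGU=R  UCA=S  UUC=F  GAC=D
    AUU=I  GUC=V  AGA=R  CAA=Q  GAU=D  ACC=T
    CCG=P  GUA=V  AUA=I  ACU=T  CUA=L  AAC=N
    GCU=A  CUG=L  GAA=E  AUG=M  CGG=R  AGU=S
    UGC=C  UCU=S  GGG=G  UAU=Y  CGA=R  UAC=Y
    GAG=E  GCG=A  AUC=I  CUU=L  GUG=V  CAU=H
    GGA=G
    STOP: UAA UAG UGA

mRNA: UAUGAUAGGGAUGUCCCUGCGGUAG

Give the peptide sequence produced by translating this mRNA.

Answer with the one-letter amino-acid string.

Answer: MIGMSLR

Derivation:
start AUG at pos 1
pos 1: AUG -> M; peptide=M
pos 4: AUA -> I; peptide=MI
pos 7: GGG -> G; peptide=MIG
pos 10: AUG -> M; peptide=MIGM
pos 13: UCC -> S; peptide=MIGMS
pos 16: CUG -> L; peptide=MIGMSL
pos 19: CGG -> R; peptide=MIGMSLR
pos 22: UAG -> STOP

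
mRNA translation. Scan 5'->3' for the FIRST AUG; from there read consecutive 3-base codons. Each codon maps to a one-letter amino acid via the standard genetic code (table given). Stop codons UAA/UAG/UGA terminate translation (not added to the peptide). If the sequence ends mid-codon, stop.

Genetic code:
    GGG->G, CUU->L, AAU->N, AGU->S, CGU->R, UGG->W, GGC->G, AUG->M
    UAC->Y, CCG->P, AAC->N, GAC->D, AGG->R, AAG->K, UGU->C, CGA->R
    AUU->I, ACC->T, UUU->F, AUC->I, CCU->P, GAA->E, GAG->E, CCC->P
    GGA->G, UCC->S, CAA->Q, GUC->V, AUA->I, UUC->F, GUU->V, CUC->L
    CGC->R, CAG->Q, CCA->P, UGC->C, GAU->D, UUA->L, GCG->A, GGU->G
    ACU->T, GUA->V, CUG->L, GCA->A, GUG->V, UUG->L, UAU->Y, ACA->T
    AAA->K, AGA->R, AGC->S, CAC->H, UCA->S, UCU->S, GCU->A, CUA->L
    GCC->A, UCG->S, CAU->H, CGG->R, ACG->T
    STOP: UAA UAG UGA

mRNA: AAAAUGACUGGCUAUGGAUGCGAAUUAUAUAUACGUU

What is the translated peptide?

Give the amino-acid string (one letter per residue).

Answer: MTGYGCELYIR

Derivation:
start AUG at pos 3
pos 3: AUG -> M; peptide=M
pos 6: ACU -> T; peptide=MT
pos 9: GGC -> G; peptide=MTG
pos 12: UAU -> Y; peptide=MTGY
pos 15: GGA -> G; peptide=MTGYG
pos 18: UGC -> C; peptide=MTGYGC
pos 21: GAA -> E; peptide=MTGYGCE
pos 24: UUA -> L; peptide=MTGYGCEL
pos 27: UAU -> Y; peptide=MTGYGCELY
pos 30: AUA -> I; peptide=MTGYGCELYI
pos 33: CGU -> R; peptide=MTGYGCELYIR
pos 36: only 1 nt remain (<3), stop (end of mRNA)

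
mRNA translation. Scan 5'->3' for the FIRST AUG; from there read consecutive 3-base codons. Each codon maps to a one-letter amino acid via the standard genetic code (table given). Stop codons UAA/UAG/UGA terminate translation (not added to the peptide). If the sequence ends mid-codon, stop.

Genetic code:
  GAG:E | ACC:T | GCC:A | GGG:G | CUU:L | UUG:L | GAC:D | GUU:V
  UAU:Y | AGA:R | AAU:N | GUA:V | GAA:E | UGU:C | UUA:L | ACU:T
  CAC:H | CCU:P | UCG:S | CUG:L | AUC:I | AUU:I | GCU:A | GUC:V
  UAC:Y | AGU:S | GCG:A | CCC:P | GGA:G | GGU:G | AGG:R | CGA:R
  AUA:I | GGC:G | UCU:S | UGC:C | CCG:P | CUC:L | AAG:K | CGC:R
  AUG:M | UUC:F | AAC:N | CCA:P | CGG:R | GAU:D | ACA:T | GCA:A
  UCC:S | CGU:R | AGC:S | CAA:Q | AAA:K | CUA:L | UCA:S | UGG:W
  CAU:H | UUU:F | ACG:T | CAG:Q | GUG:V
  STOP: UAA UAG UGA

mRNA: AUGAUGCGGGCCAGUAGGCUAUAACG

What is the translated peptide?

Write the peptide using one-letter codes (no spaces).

start AUG at pos 0
pos 0: AUG -> M; peptide=M
pos 3: AUG -> M; peptide=MM
pos 6: CGG -> R; peptide=MMR
pos 9: GCC -> A; peptide=MMRA
pos 12: AGU -> S; peptide=MMRAS
pos 15: AGG -> R; peptide=MMRASR
pos 18: CUA -> L; peptide=MMRASRL
pos 21: UAA -> STOP

Answer: MMRASRL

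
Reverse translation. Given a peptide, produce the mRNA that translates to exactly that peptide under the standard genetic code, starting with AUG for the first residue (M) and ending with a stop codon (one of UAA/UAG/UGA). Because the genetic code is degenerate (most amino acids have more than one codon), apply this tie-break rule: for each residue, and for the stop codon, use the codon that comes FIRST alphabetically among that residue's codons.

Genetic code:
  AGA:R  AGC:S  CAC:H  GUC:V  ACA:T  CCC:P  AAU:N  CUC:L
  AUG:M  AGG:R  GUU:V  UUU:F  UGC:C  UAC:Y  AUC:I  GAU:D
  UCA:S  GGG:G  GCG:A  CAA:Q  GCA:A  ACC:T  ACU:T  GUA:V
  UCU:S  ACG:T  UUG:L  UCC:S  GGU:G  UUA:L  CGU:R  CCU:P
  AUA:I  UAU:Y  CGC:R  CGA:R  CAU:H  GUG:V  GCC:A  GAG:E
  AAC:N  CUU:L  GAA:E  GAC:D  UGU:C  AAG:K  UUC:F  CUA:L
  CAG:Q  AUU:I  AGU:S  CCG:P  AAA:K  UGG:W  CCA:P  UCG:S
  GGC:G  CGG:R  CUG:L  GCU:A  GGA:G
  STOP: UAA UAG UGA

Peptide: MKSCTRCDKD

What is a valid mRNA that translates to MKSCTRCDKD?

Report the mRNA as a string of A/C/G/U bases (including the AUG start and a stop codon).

Answer: mRNA: AUGAAAAGCUGCACAAGAUGCGACAAAGACUAA

Derivation:
residue 1: M -> AUG (start codon)
residue 2: K codons sorted = AAA,AAG -> pick first = AAA
residue 3: S codons sorted = AGC,AGU,UCA,UCC,UCG,UCU -> pick first = AGC
residue 4: C codons sorted = UGC,UGU -> pick first = UGC
residue 5: T codons sorted = ACA,ACC,ACG,ACU -> pick first = ACA
residue 6: R codons sorted = AGA,AGG,CGA,CGC,CGG,CGU -> pick first = AGA
residue 7: C codons sorted = UGC,UGU -> pick first = UGC
residue 8: D codons sorted = GAC,GAU -> pick first = GAC
residue 9: K codons sorted = AAA,AAG -> pick first = AAA
residue 10: D codons sorted = GAC,GAU -> pick first = GAC
terminator: stop codons sorted = UAA,UAG,UGA -> pick first = UAA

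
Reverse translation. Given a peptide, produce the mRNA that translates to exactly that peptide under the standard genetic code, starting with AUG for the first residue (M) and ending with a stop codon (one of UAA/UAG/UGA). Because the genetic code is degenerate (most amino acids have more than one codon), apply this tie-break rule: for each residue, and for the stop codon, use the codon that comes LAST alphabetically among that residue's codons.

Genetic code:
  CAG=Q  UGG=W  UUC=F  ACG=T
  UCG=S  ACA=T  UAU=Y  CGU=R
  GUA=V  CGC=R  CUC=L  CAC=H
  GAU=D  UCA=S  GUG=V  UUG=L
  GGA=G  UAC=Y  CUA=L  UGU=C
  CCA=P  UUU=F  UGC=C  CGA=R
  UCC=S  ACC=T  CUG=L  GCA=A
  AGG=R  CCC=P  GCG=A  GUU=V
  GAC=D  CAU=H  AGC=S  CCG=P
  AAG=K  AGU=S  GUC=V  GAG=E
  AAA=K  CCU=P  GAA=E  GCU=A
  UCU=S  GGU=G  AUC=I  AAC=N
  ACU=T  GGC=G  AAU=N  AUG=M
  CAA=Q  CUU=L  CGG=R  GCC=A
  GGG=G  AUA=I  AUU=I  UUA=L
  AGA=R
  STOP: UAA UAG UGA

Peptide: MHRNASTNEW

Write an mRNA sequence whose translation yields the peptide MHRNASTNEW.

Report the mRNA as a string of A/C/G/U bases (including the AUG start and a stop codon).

residue 1: M -> AUG (start codon)
residue 2: H codons sorted = CAC,CAU -> pick last = CAU
residue 3: R codons sorted = AGA,AGG,CGA,CGC,CGG,CGU -> pick last = CGU
residue 4: N codons sorted = AAC,AAU -> pick last = AAU
residue 5: A codons sorted = GCA,GCC,GCG,GCU -> pick last = GCU
residue 6: S codons sorted = AGC,AGU,UCA,UCC,UCG,UCU -> pick last = UCU
residue 7: T codons sorted = ACA,ACC,ACG,ACU -> pick last = ACU
residue 8: N codons sorted = AAC,AAU -> pick last = AAU
residue 9: E codons sorted = GAA,GAG -> pick last = GAG
residue 10: W -> UGG (only codon)
terminator: stop codons sorted = UAA,UAG,UGA -> pick last = UGA

Answer: mRNA: AUGCAUCGUAAUGCUUCUACUAAUGAGUGGUGA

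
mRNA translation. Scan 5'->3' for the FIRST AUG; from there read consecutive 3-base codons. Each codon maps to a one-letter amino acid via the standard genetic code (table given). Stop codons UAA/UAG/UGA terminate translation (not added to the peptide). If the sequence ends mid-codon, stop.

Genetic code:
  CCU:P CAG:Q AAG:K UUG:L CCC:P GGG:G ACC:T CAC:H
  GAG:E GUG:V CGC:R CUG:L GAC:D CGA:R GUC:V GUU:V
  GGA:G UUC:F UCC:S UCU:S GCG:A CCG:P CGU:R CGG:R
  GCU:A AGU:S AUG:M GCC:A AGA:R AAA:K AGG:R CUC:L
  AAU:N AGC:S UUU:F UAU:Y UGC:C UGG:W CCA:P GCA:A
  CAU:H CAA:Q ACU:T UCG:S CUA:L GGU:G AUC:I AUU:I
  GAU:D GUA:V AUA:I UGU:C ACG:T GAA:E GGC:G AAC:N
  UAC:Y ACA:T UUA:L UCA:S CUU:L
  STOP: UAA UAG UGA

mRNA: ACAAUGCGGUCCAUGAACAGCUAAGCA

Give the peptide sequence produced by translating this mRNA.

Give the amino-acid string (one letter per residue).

Answer: MRSMNS

Derivation:
start AUG at pos 3
pos 3: AUG -> M; peptide=M
pos 6: CGG -> R; peptide=MR
pos 9: UCC -> S; peptide=MRS
pos 12: AUG -> M; peptide=MRSM
pos 15: AAC -> N; peptide=MRSMN
pos 18: AGC -> S; peptide=MRSMNS
pos 21: UAA -> STOP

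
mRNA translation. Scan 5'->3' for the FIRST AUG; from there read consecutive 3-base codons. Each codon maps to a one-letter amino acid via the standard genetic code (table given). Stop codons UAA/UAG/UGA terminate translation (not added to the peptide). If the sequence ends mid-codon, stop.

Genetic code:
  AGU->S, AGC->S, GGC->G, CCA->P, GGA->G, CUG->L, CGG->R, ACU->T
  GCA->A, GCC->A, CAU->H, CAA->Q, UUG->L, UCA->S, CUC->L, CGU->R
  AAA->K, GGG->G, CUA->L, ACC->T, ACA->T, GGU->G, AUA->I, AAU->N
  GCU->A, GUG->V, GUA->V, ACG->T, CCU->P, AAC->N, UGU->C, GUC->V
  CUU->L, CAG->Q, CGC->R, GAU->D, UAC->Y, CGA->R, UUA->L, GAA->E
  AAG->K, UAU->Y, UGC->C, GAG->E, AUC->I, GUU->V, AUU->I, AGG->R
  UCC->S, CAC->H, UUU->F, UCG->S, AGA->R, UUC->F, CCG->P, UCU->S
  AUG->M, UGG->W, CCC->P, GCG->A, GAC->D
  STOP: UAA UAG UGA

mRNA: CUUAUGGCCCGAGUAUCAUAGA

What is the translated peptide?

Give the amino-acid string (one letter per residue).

Answer: MARVS

Derivation:
start AUG at pos 3
pos 3: AUG -> M; peptide=M
pos 6: GCC -> A; peptide=MA
pos 9: CGA -> R; peptide=MAR
pos 12: GUA -> V; peptide=MARV
pos 15: UCA -> S; peptide=MARVS
pos 18: UAG -> STOP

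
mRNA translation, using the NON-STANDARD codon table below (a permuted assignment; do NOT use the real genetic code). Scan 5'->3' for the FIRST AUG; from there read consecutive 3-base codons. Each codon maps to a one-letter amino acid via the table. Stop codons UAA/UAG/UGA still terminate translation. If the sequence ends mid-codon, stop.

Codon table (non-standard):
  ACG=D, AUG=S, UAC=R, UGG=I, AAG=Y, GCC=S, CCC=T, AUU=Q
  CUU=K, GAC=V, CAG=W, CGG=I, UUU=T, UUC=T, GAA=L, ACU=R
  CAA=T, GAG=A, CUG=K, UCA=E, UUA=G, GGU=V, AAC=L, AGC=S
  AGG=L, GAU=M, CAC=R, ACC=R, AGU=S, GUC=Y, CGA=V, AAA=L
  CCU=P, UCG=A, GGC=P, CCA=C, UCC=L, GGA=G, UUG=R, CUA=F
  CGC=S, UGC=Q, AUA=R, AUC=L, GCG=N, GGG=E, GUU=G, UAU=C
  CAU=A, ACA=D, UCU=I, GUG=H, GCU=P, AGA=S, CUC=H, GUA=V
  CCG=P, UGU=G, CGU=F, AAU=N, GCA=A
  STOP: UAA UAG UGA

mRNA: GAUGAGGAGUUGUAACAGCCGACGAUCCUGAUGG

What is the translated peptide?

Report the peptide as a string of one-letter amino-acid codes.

Answer: SLSGLSVVL

Derivation:
start AUG at pos 1
pos 1: AUG -> S; peptide=S
pos 4: AGG -> L; peptide=SL
pos 7: AGU -> S; peptide=SLS
pos 10: UGU -> G; peptide=SLSG
pos 13: AAC -> L; peptide=SLSGL
pos 16: AGC -> S; peptide=SLSGLS
pos 19: CGA -> V; peptide=SLSGLSV
pos 22: CGA -> V; peptide=SLSGLSVV
pos 25: UCC -> L; peptide=SLSGLSVVL
pos 28: UGA -> STOP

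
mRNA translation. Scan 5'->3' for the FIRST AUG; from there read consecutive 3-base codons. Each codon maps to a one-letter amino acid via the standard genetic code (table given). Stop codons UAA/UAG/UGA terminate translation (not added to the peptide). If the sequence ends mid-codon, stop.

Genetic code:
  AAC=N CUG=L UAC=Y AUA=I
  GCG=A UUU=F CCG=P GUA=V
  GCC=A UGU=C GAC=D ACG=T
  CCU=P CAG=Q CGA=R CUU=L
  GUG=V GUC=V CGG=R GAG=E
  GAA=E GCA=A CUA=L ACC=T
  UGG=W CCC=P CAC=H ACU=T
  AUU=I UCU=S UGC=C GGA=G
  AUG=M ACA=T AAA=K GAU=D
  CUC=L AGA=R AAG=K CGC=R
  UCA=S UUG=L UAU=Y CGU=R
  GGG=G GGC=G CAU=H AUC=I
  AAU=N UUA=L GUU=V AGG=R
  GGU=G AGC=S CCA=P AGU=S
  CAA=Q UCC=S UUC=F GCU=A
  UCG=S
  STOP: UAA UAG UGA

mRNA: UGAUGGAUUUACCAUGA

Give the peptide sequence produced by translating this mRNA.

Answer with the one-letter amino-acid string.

Answer: MDLP

Derivation:
start AUG at pos 2
pos 2: AUG -> M; peptide=M
pos 5: GAU -> D; peptide=MD
pos 8: UUA -> L; peptide=MDL
pos 11: CCA -> P; peptide=MDLP
pos 14: UGA -> STOP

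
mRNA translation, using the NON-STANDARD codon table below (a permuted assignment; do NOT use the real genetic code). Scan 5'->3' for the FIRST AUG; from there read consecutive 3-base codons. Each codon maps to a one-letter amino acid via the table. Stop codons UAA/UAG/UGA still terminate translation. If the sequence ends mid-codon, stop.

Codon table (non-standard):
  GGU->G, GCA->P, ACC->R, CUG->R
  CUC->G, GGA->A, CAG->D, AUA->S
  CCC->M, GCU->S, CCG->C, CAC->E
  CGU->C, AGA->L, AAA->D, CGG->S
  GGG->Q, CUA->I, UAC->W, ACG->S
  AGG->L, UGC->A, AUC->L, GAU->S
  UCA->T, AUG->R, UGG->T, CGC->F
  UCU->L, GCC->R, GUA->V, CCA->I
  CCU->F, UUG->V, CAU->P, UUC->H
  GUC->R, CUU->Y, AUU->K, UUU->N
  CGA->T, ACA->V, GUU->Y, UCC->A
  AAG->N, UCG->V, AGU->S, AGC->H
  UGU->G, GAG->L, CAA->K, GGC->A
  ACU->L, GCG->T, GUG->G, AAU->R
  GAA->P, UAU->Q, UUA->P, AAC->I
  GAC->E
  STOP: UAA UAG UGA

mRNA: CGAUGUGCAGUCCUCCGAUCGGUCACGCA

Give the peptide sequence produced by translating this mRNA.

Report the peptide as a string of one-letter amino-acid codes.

start AUG at pos 2
pos 2: AUG -> R; peptide=R
pos 5: UGC -> A; peptide=RA
pos 8: AGU -> S; peptide=RAS
pos 11: CCU -> F; peptide=RASF
pos 14: CCG -> C; peptide=RASFC
pos 17: AUC -> L; peptide=RASFCL
pos 20: GGU -> G; peptide=RASFCLG
pos 23: CAC -> E; peptide=RASFCLGE
pos 26: GCA -> P; peptide=RASFCLGEP
pos 29: only 0 nt remain (<3), stop (end of mRNA)

Answer: RASFCLGEP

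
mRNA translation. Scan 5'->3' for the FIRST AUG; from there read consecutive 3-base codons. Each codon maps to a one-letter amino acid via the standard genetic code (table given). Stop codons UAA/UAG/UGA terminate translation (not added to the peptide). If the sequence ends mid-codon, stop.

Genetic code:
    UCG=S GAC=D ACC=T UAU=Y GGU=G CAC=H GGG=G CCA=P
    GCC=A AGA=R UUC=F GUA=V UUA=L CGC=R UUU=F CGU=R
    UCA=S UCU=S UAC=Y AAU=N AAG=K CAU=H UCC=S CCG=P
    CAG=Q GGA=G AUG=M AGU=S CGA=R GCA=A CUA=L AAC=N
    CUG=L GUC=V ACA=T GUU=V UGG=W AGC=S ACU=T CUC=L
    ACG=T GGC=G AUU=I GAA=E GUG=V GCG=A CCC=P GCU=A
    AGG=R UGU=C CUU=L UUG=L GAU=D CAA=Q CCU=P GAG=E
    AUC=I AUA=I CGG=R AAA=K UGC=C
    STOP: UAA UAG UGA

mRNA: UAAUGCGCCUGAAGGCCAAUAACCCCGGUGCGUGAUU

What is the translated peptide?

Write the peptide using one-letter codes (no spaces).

start AUG at pos 2
pos 2: AUG -> M; peptide=M
pos 5: CGC -> R; peptide=MR
pos 8: CUG -> L; peptide=MRL
pos 11: AAG -> K; peptide=MRLK
pos 14: GCC -> A; peptide=MRLKA
pos 17: AAU -> N; peptide=MRLKAN
pos 20: AAC -> N; peptide=MRLKANN
pos 23: CCC -> P; peptide=MRLKANNP
pos 26: GGU -> G; peptide=MRLKANNPG
pos 29: GCG -> A; peptide=MRLKANNPGA
pos 32: UGA -> STOP

Answer: MRLKANNPGA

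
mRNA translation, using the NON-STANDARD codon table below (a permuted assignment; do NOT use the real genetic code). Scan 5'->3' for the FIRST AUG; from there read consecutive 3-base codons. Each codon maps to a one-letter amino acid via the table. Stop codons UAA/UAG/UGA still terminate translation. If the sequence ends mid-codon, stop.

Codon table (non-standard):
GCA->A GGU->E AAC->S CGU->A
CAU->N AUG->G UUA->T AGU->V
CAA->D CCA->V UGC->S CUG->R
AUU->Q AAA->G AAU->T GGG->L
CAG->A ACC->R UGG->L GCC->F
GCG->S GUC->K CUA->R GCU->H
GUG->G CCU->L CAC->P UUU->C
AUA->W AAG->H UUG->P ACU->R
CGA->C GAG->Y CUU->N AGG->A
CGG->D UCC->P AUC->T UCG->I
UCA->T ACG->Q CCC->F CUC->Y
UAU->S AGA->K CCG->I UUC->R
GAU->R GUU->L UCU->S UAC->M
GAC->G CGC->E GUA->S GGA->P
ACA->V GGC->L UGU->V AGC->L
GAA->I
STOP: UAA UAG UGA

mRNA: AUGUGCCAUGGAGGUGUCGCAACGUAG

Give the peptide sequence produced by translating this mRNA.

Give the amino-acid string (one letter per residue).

Answer: GSNPEKAQ

Derivation:
start AUG at pos 0
pos 0: AUG -> G; peptide=G
pos 3: UGC -> S; peptide=GS
pos 6: CAU -> N; peptide=GSN
pos 9: GGA -> P; peptide=GSNP
pos 12: GGU -> E; peptide=GSNPE
pos 15: GUC -> K; peptide=GSNPEK
pos 18: GCA -> A; peptide=GSNPEKA
pos 21: ACG -> Q; peptide=GSNPEKAQ
pos 24: UAG -> STOP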